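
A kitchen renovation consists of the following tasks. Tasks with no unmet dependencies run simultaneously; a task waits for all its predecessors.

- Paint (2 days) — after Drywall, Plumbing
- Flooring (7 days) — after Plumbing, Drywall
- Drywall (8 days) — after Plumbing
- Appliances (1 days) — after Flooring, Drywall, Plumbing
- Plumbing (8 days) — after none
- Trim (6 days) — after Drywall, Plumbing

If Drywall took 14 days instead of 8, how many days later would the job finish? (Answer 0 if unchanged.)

As given, the longest chain is Plumbing→Drywall→Flooring→Appliances = 8+8+7+1 = 24, so the finish is 24 days.
Since Drywall is critical, the +6 change carries straight to that chain (now 30 days).
That remains the longest chain; total 30 days.
Change in finish: 30 − 24 = +6 days.

6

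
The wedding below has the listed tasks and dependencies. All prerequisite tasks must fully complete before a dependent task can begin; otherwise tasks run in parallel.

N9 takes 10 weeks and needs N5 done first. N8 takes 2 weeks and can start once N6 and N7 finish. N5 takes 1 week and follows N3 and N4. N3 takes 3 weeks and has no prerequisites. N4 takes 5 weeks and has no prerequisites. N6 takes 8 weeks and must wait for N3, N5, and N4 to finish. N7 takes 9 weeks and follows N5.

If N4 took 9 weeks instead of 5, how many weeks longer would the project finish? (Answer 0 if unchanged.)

4

The binding path is N4→N5→N7→N8 = 5+1+9+2 = 17; finish at 17 weeks.
N4 lies on that path, so at 9 weeks the path becomes 21 weeks.
That remains the longest chain; total 21 weeks.
Change in finish: 21 − 17 = +4 weeks.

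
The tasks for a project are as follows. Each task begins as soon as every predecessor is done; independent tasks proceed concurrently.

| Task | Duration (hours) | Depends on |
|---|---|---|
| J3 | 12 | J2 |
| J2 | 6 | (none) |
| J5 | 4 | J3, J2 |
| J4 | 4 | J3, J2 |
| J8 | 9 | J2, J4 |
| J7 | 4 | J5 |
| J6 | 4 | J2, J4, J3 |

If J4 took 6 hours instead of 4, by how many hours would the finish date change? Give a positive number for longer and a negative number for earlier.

Baseline: J2→J3→J4→J8 = 6+12+4+9 = 31 → 31 hours.
J4 is on the critical path; changing it to 6 makes that path 33 hours.
That remains the longest chain; total 33 hours.
Change in finish: 33 − 31 = +2 hours.

2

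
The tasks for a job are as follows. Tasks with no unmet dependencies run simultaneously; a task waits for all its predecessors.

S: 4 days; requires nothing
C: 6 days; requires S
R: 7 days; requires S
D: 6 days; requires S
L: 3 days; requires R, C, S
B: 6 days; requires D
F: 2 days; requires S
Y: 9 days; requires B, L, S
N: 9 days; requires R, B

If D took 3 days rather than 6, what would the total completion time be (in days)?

Baseline: S→D→B→Y = 4+6+6+9 = 25 → 25 days.
D is on the critical path; changing it to 3 makes that path 22 days.
Now S→R→L→Y = 4+7+3+9 = 23 is longest, so the finish becomes 23 days.

23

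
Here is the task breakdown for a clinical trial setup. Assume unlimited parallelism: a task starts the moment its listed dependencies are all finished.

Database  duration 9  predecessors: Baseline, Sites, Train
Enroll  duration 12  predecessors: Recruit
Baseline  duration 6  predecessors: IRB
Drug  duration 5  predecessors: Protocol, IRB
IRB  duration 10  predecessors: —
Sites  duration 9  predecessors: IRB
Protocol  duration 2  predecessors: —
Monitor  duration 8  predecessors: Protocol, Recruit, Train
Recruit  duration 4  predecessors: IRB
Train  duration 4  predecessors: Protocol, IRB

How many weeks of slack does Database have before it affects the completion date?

Critical path: IRB→Sites→Database = 10+9+9 = 28, so the finish is 28 weeks.
Database finishes as early as 28 and must finish by 28.
Slack of Database = 19 − 19 = 0 weeks.

0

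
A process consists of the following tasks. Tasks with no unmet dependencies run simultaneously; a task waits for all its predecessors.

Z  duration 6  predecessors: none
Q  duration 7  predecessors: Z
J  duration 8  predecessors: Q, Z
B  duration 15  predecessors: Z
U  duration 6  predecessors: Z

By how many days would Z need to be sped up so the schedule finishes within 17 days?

Current finish: 21 days; target: 17.
Z is on every critical path, so each day cut from Z cuts the finish by one (this holds down to a finish of 16).
Need 21 − 17 = 4 days off Z → Z becomes 2 days, finish becomes 17.

4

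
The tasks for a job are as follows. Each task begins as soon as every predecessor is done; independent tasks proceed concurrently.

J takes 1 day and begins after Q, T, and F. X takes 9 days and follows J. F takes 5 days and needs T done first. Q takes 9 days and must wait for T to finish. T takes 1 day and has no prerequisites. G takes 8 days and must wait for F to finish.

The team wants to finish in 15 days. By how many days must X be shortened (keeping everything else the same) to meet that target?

Current finish: 20 days; target: 15.
X is on every critical path, so each day cut from X cuts the finish by one (this holds down to a finish of 14).
Need 20 − 15 = 5 days off X → X becomes 4 days, finish becomes 15.

5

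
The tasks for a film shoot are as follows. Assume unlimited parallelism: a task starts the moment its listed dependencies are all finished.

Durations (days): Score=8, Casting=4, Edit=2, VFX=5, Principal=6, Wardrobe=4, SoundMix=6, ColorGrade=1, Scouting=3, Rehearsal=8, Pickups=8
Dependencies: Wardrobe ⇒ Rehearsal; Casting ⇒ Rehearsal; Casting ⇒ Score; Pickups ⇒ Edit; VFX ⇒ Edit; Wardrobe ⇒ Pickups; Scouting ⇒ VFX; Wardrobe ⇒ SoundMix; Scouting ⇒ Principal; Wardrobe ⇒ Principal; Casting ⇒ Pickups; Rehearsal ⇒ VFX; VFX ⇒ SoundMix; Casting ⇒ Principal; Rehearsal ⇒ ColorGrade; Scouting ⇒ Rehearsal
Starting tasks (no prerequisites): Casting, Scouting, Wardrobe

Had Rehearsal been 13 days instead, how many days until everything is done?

Actual critical path: Casting→Rehearsal→VFX→SoundMix = 4+8+5+6 = 23 ⇒ 23 days.
Rehearsal is on the critical path; changing it to 13 makes that path 28 days.
No other chain overtakes it, so the finish is 28 days.

28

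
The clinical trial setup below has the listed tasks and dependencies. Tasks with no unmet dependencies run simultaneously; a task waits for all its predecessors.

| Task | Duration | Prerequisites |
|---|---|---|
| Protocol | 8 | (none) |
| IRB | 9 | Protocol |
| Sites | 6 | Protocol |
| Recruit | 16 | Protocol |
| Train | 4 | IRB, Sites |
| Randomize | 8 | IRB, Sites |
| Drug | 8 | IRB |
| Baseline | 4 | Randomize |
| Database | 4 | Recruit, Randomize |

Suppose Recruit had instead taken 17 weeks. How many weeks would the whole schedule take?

Critical path before the change: Protocol→IRB→Randomize→Baseline = 8+9+8+4 = 29 giving 29 weeks.
The longest path through Recruit is only 28 weeks, so Recruit has float 1.
The critical path is still Protocol→IRB→Randomize→Baseline; finish is now 29 weeks.

29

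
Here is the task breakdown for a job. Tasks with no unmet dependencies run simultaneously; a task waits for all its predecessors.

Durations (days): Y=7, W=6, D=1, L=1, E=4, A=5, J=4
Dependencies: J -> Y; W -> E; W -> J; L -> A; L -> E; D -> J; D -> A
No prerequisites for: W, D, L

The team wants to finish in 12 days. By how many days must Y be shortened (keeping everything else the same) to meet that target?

Current finish: 17 days; target: 12.
Y is on every critical path, so each day cut from Y cuts the finish by one (this holds down to a finish of 11).
Need 17 − 12 = 5 days off Y → Y becomes 2 days, finish becomes 12.

5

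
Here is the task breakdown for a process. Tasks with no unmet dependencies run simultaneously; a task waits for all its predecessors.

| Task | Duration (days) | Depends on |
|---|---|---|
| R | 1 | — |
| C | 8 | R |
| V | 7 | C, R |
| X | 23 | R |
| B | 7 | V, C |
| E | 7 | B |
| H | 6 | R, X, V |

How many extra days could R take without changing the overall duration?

0

Critical path: R→C→V→B→E = 1+8+7+7+7 = 30, so the finish is 30 days.
The longest chain containing R totals 30 days.
Slack of R = 0 − 0 = 0 days.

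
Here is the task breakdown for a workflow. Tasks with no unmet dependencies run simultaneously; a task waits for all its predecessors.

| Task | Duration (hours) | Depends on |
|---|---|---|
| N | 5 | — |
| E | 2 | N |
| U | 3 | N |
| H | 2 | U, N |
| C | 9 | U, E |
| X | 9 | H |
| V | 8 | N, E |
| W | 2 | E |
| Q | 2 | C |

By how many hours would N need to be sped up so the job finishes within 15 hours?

Current finish: 19 hours; target: 15.
N is on every critical path, so each hour cut from N cuts the finish by one (this holds down to a finish of 15).
Need 19 − 15 = 4 hours off N → N becomes 1 hour, finish becomes 15.

4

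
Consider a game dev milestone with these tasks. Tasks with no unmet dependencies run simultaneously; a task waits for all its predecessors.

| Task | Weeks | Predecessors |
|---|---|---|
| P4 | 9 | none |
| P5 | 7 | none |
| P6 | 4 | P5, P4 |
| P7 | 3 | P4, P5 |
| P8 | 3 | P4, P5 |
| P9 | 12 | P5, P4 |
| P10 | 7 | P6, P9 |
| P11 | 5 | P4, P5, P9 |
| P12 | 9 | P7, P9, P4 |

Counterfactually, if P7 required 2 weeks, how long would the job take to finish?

Actual critical path: P4→P9→P12 = 9+12+9 = 30 ⇒ 30 weeks.
The longest path through P7 is only 21 weeks, so P7 has float 9.
That remains the longest chain; total 30 weeks.

30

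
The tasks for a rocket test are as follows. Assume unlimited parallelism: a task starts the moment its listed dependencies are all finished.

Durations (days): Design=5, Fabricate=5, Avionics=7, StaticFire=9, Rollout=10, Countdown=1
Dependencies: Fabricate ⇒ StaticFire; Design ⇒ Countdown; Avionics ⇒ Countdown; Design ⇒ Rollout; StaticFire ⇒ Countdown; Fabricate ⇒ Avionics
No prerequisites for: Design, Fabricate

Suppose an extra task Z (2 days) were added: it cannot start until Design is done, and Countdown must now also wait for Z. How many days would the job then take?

15

Originally the job takes 15 days.
With Z inserted, Countdown now waits for max(Avionics, StaticFire, Design, Z).
New critical path: Design→Rollout = 5+10 = 15 ⇒ 15 days.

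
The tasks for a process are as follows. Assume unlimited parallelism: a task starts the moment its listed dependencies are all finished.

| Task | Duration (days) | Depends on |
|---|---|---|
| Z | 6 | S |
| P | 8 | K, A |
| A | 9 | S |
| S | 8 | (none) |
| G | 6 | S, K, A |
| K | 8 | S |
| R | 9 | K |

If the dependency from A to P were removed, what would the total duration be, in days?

25

With the dependency in place, S→K→R = 8+8+9 = 25 sets the finish at 25 days.
Without A→P, P's earliest start moves from 17 to 16.
The longest chain is now S→K→R = 8+8+9 = 25, so the plan takes 25 days.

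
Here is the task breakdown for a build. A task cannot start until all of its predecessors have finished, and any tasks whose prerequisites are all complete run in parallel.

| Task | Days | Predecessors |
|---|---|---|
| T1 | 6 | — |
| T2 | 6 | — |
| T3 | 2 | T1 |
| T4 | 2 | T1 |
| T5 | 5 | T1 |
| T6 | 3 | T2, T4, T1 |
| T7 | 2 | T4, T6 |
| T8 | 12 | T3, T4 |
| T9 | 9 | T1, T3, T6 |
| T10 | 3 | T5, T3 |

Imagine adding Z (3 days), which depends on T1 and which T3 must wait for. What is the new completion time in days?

Originally the job takes 20 days.
With Z inserted, T3 now waits for max(T1, Z).
New critical path: T1→Z→T3→T8 = 6+3+2+12 = 23 ⇒ 23 days.

23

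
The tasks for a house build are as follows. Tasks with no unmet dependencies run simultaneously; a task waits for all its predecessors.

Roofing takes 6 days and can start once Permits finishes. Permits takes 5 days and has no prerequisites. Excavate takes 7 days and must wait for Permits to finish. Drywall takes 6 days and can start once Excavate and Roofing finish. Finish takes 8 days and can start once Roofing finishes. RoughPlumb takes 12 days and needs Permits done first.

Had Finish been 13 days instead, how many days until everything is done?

Actual critical path: Permits→Roofing→Finish = 5+6+8 = 19 ⇒ 19 days.
Finish is on the critical path; changing it to 13 makes that path 24 days.
No other chain overtakes it, so the finish is 24 days.

24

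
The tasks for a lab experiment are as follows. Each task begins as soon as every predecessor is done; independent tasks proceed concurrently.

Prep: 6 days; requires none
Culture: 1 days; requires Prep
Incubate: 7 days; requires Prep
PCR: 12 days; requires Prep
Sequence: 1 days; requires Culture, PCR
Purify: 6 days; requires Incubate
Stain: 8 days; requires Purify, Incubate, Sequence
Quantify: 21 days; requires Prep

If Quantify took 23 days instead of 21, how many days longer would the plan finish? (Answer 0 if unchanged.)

The binding path is Prep→Quantify = 6+21 = 27; finish at 27 days.
Quantify lies on that path, so at 23 days the path becomes 29 days.
The critical path is still Prep→Quantify; finish is now 29 days.
Change in finish: 29 − 27 = +2 days.

2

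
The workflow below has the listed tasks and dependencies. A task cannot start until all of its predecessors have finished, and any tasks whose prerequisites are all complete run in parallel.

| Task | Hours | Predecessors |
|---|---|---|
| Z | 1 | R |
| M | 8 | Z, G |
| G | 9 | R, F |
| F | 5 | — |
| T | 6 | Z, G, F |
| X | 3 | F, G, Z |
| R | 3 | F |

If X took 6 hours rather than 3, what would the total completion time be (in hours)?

25

Baseline: F→R→G→M = 5+3+9+8 = 25 → 25 hours.
X has 5 hours of float (longest path through it is 20).
No other chain overtakes it, so the finish is 25 hours.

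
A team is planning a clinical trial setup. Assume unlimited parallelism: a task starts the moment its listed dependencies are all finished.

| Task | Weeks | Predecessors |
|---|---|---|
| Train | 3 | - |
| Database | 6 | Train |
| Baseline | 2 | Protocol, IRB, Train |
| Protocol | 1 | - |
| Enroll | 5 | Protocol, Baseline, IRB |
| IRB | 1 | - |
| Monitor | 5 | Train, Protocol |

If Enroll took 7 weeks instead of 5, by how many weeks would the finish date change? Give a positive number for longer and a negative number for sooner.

As given, the longest chain is Train→Baseline→Enroll = 3+2+5 = 10, so the finish is 10 weeks.
Enroll lies on that path, so at 7 weeks the path becomes 12 weeks.
The critical path is still Train→Baseline→Enroll; finish is now 12 weeks.
Change in finish: 12 − 10 = +2 weeks.

2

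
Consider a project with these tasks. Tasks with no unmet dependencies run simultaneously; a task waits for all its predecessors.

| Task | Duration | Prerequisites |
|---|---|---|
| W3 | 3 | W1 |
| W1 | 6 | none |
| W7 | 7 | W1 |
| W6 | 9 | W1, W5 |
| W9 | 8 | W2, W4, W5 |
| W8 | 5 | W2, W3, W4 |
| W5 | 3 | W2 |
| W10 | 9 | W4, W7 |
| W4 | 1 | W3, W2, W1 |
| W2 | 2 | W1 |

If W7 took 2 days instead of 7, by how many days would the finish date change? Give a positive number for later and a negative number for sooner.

The binding path is W1→W7→W10 = 6+7+9 = 22; finish at 22 days.
W7 is on the critical path; changing it to 2 makes that path 17 days.
Now W1→W2→W5→W6 = 6+2+3+9 = 20 is longest, so the finish becomes 20 days.
Change in finish: 20 − 22 = -2 days.

-2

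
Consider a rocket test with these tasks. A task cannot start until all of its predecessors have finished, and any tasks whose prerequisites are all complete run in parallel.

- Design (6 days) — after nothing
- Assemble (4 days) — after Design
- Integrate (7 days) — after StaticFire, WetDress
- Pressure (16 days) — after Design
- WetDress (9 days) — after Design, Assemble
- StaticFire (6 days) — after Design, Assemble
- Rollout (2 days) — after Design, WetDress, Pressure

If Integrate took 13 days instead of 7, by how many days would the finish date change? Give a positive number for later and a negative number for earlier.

The binding path is Design→Assemble→WetDress→Integrate = 6+4+9+7 = 26; finish at 26 days.
Since Integrate is critical, the +6 change carries straight to that chain (now 32 days).
That remains the longest chain; total 32 days.
Change in finish: 32 − 26 = +6 days.

6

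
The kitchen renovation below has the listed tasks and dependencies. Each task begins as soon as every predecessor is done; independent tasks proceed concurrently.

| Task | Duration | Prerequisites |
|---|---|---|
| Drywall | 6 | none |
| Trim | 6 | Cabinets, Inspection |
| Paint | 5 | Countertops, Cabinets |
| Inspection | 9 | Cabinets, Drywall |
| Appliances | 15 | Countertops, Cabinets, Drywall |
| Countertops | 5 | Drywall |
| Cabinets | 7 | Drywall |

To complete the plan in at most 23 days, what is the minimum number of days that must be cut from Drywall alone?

Current finish: 28 days; target: 23.
Drywall is on every critical path, so each day cut from Drywall cuts the finish by one (this holds down to a finish of 23).
Need 28 − 23 = 5 days off Drywall → Drywall becomes 1 day, finish becomes 23.

5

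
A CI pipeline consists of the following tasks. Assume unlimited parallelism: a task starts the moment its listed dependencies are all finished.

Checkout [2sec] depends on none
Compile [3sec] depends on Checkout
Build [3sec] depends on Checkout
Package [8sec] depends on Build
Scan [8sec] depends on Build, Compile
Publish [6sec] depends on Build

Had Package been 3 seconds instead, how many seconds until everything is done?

13

As given, the longest chain is Checkout→Build→Package = 2+3+8 = 13, so the finish is 13 seconds.
Since Package is critical, the -5 change carries straight to that chain (now 8 seconds).
Now Checkout→Compile→Scan = 2+3+8 = 13 is longest, so the finish becomes 13 seconds.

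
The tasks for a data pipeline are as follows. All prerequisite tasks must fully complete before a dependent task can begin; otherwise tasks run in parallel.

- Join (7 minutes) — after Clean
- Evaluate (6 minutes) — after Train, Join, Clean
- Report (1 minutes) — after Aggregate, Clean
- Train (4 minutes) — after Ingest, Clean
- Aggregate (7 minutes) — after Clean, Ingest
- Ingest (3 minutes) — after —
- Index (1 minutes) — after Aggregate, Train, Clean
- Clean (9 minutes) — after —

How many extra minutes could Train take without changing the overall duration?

3

The longest chain is Clean→Join→Evaluate = 9+7+6 = 22; overall finish 22 minutes.
Longest path through Train: 19 minutes (earliest finish 13, latest finish 16).
Slack of Train = 12 − 9 = 3 minutes.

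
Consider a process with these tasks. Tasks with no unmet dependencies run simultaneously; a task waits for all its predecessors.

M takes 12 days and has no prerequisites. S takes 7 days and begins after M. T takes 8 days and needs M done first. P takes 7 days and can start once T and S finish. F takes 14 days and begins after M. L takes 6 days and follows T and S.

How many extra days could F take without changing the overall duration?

1

Critical path: M→T→P = 12+8+7 = 27, so the finish is 27 days.
The longest chain containing F totals 26 days.
So F can slip 27 − 26 = 1 day.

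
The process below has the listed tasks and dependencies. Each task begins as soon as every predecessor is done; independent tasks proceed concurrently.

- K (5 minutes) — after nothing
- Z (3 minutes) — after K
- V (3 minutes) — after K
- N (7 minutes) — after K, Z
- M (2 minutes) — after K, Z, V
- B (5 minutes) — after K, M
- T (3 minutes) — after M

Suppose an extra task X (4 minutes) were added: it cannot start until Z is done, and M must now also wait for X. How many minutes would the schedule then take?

19

Originally the schedule takes 15 minutes.
With X inserted, M now waits for max(K, Z, V, X).
New critical path: K→Z→X→M→B = 5+3+4+2+5 = 19 ⇒ 19 minutes.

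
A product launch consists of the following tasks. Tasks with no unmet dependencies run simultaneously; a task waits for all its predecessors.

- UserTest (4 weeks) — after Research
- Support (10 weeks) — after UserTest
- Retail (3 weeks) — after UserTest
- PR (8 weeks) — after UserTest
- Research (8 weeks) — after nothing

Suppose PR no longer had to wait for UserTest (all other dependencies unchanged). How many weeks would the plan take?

22

Before: longest chain Research→UserTest→Support = 8+4+10 = 22, finish 22.
Without UserTest→PR, PR's earliest start moves from 12 to 0.
The longest chain is now Research→UserTest→Support = 8+4+10 = 22, so the plan takes 22 weeks.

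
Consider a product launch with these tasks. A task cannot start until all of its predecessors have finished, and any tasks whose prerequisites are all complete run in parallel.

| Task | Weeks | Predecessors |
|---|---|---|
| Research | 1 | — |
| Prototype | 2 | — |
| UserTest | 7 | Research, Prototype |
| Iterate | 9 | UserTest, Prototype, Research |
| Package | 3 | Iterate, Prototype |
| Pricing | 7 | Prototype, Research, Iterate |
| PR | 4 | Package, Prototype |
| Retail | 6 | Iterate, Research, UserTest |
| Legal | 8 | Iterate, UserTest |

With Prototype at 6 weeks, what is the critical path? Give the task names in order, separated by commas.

Actual critical path: Prototype→UserTest→Iterate→Legal = 2+7+9+8 = 26 ⇒ 26 weeks.
Prototype lies on that path, so at 6 weeks the path becomes 30 weeks.
No other chain overtakes it, so the finish is 30 weeks.

Prototype, UserTest, Iterate, Legal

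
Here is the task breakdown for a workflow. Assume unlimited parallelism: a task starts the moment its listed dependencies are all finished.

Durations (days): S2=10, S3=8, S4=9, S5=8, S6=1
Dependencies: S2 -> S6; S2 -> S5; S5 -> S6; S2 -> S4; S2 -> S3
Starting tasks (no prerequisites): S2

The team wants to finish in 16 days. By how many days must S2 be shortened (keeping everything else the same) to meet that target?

3

Current finish: 19 days; target: 16.
S2 is on every critical path, so each day cut from S2 cuts the finish by one (this holds down to a finish of 10).
Need 19 − 16 = 3 days off S2 → S2 becomes 7 days, finish becomes 16.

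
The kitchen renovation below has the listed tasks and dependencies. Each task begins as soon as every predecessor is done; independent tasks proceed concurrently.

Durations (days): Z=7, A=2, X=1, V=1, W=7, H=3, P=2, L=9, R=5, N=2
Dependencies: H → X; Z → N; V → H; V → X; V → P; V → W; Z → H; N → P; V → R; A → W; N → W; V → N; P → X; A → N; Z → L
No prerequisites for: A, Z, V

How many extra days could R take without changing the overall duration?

10

The longest chain is Z→N→W = 7+2+7 = 16; overall finish 16 days.
The longest chain containing R totals 6 days.
Slack of R = 11 − 1 = 10 days.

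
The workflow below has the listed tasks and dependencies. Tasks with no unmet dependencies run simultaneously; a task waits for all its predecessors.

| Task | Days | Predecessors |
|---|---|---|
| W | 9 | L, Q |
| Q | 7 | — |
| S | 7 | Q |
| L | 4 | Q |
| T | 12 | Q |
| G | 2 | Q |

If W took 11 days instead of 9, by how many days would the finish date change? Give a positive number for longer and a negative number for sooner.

Baseline: Q→L→W = 7+4+9 = 20 → 20 days.
W is on the critical path; changing it to 11 makes that path 22 days.
No other chain overtakes it, so the finish is 22 days.
Change in finish: 22 − 20 = +2 days.

2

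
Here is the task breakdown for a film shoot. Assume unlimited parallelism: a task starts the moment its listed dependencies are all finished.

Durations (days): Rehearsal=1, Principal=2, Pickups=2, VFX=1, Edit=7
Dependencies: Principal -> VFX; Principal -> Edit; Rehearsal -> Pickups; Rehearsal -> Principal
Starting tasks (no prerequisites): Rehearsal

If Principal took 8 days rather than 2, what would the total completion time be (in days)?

As given, the longest chain is Rehearsal→Principal→Edit = 1+2+7 = 10, so the finish is 10 days.
Since Principal is critical, the +6 change carries straight to that chain (now 16 days).
That remains the longest chain; total 16 days.

16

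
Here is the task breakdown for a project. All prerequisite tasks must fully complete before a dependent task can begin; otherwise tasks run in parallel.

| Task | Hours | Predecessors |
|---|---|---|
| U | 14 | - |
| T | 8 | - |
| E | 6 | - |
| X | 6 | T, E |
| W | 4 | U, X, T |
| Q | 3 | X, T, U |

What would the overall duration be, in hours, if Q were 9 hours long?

Baseline: U→W = 14+4 = 18 → 18 hours.
Q has 1 hour of float (longest path through it is 17).
The binding chain switches to U→Q = 14+9 = 23; finish 23 hours.

23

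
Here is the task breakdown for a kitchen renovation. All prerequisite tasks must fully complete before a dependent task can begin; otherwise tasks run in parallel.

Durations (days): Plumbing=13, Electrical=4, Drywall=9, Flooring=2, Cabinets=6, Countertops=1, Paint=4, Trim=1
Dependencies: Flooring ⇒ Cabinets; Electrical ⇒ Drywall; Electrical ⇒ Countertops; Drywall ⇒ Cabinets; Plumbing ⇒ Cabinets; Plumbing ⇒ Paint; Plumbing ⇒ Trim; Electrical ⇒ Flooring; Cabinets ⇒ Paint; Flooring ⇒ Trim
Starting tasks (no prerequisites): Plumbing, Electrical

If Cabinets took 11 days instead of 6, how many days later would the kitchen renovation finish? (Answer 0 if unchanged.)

Critical path before the change: Plumbing→Cabinets→Paint = 13+6+4 = 23 giving 23 days.
Cabinets is on the critical path; changing it to 11 makes that path 28 days.
The critical path is still Plumbing→Cabinets→Paint; finish is now 28 days.
Change in finish: 28 − 23 = +5 days.

5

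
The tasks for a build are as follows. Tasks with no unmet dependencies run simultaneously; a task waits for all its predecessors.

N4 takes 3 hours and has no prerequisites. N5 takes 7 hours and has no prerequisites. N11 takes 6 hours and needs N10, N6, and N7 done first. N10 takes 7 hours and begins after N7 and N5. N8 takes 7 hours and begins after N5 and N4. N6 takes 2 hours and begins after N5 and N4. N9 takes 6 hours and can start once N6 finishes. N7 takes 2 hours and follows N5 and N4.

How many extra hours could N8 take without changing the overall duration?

N5→N7→N10→N11 = 7+2+7+6 = 22 sets the makespan at 22 hours.
Longest path through N8: 14 hours (earliest finish 14, latest finish 22).
Float = 22 − 14 = 8.

8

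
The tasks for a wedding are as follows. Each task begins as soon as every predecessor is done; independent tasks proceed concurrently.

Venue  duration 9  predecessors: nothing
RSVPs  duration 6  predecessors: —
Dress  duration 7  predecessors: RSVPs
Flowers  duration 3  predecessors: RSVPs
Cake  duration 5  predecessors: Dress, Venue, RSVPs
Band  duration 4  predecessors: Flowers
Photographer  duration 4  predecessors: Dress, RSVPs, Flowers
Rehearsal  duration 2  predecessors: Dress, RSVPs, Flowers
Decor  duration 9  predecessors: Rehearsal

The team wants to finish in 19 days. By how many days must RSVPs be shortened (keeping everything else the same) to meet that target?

5

Current finish: 24 days; target: 19.
RSVPs is on every critical path, so each day cut from RSVPs cuts the finish by one (this holds down to a finish of 19).
Need 24 − 19 = 5 days off RSVPs → RSVPs becomes 1 day, finish becomes 19.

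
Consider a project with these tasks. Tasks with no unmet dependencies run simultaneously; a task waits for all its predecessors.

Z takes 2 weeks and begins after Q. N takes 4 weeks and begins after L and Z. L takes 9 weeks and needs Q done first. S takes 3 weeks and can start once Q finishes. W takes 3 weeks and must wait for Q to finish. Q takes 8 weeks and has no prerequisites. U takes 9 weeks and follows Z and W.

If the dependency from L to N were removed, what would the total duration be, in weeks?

With the dependency in place, Q→L→N = 8+9+4 = 21 sets the finish at 21 weeks.
Without L→N, N's earliest start moves from 17 to 10.
The longest chain is now Q→W→U = 8+3+9 = 20, so the project takes 20 weeks.

20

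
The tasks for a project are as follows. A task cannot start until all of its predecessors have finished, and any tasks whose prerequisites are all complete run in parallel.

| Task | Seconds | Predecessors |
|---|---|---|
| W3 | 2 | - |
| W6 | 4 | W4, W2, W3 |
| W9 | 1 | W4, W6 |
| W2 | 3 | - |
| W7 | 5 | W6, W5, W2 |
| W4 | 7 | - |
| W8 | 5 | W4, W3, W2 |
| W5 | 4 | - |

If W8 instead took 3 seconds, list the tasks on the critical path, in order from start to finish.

Critical path before the change: W4→W6→W7 = 7+4+5 = 16 giving 16 seconds.
W8 has 4 seconds of float (longest path through it is 12).
That remains the longest chain; total 16 seconds.

W4, W6, W7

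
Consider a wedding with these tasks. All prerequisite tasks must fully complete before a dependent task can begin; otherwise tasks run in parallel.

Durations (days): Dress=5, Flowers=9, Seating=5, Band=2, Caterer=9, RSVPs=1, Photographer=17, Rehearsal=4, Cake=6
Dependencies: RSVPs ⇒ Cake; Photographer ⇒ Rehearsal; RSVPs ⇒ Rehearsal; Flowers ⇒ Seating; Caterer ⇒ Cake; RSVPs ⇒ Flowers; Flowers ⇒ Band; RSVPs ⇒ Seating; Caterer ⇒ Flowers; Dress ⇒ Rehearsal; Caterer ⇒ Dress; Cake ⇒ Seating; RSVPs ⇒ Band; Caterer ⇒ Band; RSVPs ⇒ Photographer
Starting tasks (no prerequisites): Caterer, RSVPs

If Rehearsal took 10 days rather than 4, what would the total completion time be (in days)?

Actual critical path: Caterer→Flowers→Seating = 9+9+5 = 23 ⇒ 23 days.
Rehearsal has 1 day of float (longest path through it is 22).
The binding chain switches to RSVPs→Photographer→Rehearsal = 1+17+10 = 28; finish 28 days.

28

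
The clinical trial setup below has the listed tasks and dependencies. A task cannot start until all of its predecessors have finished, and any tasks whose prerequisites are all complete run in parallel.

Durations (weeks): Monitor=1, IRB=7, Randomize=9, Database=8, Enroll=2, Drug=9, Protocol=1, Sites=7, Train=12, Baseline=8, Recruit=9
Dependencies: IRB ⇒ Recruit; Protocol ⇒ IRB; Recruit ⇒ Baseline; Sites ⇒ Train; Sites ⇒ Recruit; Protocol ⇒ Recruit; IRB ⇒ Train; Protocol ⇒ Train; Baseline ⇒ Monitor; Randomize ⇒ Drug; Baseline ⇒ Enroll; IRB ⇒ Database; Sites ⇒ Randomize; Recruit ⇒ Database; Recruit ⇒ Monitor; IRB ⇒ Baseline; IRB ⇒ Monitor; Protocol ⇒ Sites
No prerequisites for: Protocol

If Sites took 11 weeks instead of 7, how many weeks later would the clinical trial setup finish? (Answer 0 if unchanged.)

4

Critical path before the change: Protocol→Sites→Recruit→Baseline→Enroll = 1+7+9+8+2 = 27 giving 27 weeks.
Sites lies on that path, so at 11 weeks the path becomes 31 weeks.
No other chain overtakes it, so the finish is 31 weeks.
Change in finish: 31 − 27 = +4 weeks.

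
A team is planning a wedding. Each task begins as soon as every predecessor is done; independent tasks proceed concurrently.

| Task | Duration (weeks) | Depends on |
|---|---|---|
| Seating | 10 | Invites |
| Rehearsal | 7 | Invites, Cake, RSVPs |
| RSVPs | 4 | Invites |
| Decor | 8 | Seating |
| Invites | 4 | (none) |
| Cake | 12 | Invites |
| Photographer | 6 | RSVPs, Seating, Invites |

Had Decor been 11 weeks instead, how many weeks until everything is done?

As given, the longest chain is Invites→Cake→Rehearsal = 4+12+7 = 23, so the finish is 23 weeks.
The longest path through Decor is only 22 weeks, so Decor has float 1.
New critical path: Invites→Seating→Decor = 4+10+11 = 25 ⇒ 25 weeks.

25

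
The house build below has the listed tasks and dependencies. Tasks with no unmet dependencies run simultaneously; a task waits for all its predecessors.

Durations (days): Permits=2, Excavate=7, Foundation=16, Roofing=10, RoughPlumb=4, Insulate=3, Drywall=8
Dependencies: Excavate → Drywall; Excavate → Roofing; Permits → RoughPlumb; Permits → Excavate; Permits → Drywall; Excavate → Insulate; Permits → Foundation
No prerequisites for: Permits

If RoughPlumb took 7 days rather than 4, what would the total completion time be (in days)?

19

The binding path is Permits→Excavate→Roofing = 2+7+10 = 19; finish at 19 days.
RoughPlumb is off the critical path — its longest chain is 6 days, giving 13 of slack.
That remains the longest chain; total 19 days.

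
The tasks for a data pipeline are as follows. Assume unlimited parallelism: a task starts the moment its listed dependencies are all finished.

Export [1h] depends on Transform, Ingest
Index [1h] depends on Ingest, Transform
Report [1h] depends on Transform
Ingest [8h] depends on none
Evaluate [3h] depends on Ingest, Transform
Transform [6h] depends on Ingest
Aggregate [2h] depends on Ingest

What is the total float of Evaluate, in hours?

0

The longest chain is Ingest→Transform→Evaluate = 8+6+3 = 17; overall finish 17 hours.
Evaluate finishes as early as 17 and must finish by 17.
Slack of Evaluate = 14 − 14 = 0 hours.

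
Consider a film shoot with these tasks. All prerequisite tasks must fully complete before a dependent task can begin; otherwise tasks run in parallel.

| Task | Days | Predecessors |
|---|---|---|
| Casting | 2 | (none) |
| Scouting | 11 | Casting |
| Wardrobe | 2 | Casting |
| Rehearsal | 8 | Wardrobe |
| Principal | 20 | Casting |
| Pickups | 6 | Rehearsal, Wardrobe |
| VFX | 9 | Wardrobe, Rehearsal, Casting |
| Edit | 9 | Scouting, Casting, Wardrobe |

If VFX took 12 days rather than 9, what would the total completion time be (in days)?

As given, the longest chain is Casting→Scouting→Edit = 2+11+9 = 22, so the finish is 22 days.
VFX has 1 day of float (longest path through it is 21).
Now Casting→Wardrobe→Rehearsal→VFX = 2+2+8+12 = 24 is longest, so the finish becomes 24 days.

24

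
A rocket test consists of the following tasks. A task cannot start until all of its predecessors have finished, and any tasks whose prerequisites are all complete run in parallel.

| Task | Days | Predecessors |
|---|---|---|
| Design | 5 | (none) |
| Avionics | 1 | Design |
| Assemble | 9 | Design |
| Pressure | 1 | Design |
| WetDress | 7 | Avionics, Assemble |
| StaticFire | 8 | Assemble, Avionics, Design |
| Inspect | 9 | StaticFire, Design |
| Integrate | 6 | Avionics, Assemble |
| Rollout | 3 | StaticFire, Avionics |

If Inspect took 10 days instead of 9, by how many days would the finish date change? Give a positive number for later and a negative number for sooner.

Critical path before the change: Design→Assemble→StaticFire→Inspect = 5+9+8+9 = 31 giving 31 days.
Since Inspect is critical, the +1 change carries straight to that chain (now 32 days).
That remains the longest chain; total 32 days.
Change in finish: 32 − 31 = +1 days.

1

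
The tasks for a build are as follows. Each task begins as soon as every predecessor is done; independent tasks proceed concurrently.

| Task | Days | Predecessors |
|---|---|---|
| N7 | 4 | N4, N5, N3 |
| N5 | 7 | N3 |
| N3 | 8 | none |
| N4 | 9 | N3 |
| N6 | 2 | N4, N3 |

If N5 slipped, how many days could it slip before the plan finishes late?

Critical path: N3→N4→N7 = 8+9+4 = 21, so the finish is 21 days.
The longest chain containing N5 totals 19 days.
Slack of N5 = 10 − 8 = 2 days.

2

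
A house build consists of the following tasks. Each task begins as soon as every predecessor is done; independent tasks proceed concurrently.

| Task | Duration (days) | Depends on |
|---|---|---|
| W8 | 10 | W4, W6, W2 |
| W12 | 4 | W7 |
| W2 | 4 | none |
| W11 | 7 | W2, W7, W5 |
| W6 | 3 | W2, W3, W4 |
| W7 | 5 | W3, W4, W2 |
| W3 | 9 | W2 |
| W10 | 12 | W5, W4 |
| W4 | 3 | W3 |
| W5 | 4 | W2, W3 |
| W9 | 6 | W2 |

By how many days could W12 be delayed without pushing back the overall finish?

4

The longest chain is W2→W3→W4→W6→W8 = 4+9+3+3+10 = 29; overall finish 29 days.
Longest path through W12: 25 days (earliest finish 25, latest finish 29).
Float = 29 − 25 = 4.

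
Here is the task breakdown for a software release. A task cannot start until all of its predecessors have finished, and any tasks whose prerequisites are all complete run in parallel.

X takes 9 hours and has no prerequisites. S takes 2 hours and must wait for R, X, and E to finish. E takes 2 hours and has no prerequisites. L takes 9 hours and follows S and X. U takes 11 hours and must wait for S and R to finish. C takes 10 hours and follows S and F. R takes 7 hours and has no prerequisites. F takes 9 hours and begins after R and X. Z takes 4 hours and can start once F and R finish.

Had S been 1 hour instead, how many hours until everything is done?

The binding path is X→F→C = 9+9+10 = 28; finish at 28 hours.
S has 6 hours of float (longest path through it is 22).
The critical path is still X→F→C; finish is now 28 hours.

28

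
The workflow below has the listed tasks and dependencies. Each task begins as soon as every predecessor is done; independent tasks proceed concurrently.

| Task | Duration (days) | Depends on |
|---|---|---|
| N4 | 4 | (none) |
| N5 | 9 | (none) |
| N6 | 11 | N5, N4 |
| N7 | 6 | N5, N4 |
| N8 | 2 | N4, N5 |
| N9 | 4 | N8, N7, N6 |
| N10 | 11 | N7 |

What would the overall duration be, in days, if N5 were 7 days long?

24

As given, the longest chain is N5→N7→N10 = 9+6+11 = 26, so the finish is 26 days.
N5 lies on that path, so at 7 days the path becomes 24 days.
That remains the longest chain; total 24 days.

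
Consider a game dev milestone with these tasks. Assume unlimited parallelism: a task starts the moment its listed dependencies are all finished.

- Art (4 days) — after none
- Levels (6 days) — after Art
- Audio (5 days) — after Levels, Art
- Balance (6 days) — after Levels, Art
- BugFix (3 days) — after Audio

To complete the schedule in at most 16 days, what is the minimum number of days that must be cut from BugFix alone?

Current finish: 18 days; target: 16.
BugFix is on every critical path, so each day cut from BugFix cuts the finish by one (this holds down to a finish of 16).
Need 18 − 16 = 2 days off BugFix → BugFix becomes 1 day, finish becomes 16.

2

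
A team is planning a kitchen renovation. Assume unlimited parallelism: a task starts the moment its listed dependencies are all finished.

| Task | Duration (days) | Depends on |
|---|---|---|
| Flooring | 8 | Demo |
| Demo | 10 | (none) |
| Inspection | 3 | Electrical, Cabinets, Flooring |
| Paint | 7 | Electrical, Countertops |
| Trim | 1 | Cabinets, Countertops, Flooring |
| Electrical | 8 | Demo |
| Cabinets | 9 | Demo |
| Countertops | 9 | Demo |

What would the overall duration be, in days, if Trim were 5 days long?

The binding path is Demo→Countertops→Paint = 10+9+7 = 26; finish at 26 days.
Trim is off the critical path — its longest chain is 20 days, giving 6 of slack.
No other chain overtakes it, so the finish is 26 days.

26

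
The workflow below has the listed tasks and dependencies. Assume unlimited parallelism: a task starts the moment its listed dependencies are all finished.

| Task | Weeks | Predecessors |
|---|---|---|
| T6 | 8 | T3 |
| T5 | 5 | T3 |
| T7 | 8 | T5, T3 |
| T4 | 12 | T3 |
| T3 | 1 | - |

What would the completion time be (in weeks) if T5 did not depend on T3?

With the dependency in place, T3→T5→T7 = 1+5+8 = 14 sets the finish at 14 weeks.
Without T3→T5, T5's earliest start moves from 1 to 0.
New critical path: T3→T4 = 1+12 = 13 ⇒ 13 weeks.

13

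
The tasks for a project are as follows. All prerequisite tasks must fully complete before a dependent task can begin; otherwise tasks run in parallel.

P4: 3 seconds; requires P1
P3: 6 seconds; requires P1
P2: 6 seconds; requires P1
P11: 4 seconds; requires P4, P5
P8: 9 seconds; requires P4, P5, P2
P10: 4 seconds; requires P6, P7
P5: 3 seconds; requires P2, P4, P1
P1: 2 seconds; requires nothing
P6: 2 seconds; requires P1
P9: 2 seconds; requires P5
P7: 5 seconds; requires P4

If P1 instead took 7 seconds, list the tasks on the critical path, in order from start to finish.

Critical path before the change: P1→P2→P5→P8 = 2+6+3+9 = 20 giving 20 seconds.
P1 is on the critical path; changing it to 7 makes that path 25 seconds.
That remains the longest chain; total 25 seconds.

P1, P2, P5, P8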